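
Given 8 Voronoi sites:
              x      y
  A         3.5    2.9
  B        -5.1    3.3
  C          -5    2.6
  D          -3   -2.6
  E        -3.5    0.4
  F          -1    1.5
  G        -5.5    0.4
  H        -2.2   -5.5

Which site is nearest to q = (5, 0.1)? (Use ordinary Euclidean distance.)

A

Since √ is increasing, it suffices to compare squared distances:
|qA|² = 2.25 + 7.84 = 10.09
|qB|² = 102.01 + 10.24 = 112.25
|qC|² = 100 + 6.25 = 106.25
|qD|² = 64 + 7.29 = 71.29
|qE|² = 72.25 + 0.09 = 72.34
|qF|² = 36 + 1.96 = 37.96
|qG|² = 110.25 + 0.09 = 110.34
|qH|² = 51.84 + 31.36 = 83.2
The smallest is to A, so q lies in the Voronoi region of A.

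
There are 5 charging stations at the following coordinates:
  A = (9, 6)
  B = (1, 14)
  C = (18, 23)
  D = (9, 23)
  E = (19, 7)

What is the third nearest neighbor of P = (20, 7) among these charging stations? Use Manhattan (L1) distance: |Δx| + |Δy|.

d(P,A) = |20−9| + |7−6| = 11 + 1 = 12
d(P,B) = |20−1| + |7−14| = 19 + 7 = 26
d(P,C) = |20−18| + |7−23| = 2 + 16 = 18
d(P,D) = |20−9| + |7−23| = 11 + 16 = 27
d(P,E) = |20−19| + |7−7| = 1 + 0 = 1
Sorted ascending: E, A, C, B, … — the third-nearest is C.

C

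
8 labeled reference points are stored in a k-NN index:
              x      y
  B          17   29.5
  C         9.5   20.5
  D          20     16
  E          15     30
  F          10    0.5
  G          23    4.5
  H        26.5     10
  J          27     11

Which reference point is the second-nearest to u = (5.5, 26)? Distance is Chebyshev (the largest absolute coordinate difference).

d(u,B) = max(11.5, 3.5) = 11.5
d(u,C) = max(4, 5.5) = 5.5
d(u,D) = max(14.5, 10) = 14.5
d(u,E) = max(9.5, 4) = 9.5
d(u,F) = max(4.5, 25.5) = 25.5
d(u,G) = max(17.5, 21.5) = 21.5
d(u,H) = max(21, 16) = 21
d(u,J) = max(21.5, 15) = 21.5
Sorted ascending: C, E, B, … — the second-nearest is E.

E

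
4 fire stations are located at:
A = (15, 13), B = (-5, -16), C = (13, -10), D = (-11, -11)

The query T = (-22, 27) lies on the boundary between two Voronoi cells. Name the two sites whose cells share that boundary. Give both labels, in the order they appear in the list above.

Squared distances from T to each site:
|TA|² = (-22−15)² + (27−13)² = 1369 + 196 = 1565
|TB|² = (-22−(-5))² + (27−(-16))² = 289 + 1849 = 2138
|TC|² = (-22−13)² + (27−(-10))² = 1225 + 1369 = 2594
|TD|² = (-22−(-11))² + (27−(-11))² = 121 + 1444 = 1565
T is equidistant from A and D (both at squared distance 1565), and every other site is strictly farther — so T lies on the A–D Voronoi edge.

A and D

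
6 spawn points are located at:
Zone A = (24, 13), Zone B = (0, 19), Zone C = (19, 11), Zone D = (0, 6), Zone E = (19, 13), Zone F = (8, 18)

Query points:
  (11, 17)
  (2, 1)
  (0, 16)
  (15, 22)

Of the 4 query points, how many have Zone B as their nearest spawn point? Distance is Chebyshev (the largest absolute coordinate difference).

(11, 17) — d to each: Zone A:13, Zone B:11, Zone C:8, Zone D:11, Zone E:8, Zone F:3 → nearest is Zone F
(2, 1) — d to each: Zone A:22, Zone B:18, Zone C:17, Zone D:5, Zone E:17, Zone F:17 → nearest is Zone D
(0, 16) — d to each: Zone A:24, Zone B:3, Zone C:19, Zone D:10, Zone E:19, Zone F:8 → nearest is Zone B
(15, 22) — d to each: Zone A:9, Zone B:15, Zone C:11, Zone D:16, Zone E:9, Zone F:7 → nearest is Zone F
1 of the 4 points has Zone B as nearest.

1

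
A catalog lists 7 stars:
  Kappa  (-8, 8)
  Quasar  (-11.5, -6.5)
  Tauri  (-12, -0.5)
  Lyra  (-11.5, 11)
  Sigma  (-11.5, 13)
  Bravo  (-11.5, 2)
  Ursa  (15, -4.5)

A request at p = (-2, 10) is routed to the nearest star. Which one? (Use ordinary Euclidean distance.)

Kappa

Compare squared distances (the ordering matches that of the actual distances):
d²(p, Kappa) = (-2−(-8))² + (10−8)² = 36 + 4 = 40
d²(p, Quasar) = (-2−(-11.5))² + (10−(-6.5))² = 90.25 + 272.25 = 362.5
d²(p, Tauri) = (-2−(-12))² + (10−(-0.5))² = 100 + 110.25 = 210.25
d²(p, Lyra) = (-2−(-11.5))² + (10−11)² = 90.25 + 1 = 91.25
d²(p, Sigma) = (-2−(-11.5))² + (10−13)² = 90.25 + 9 = 99.25
d²(p, Bravo) = (-2−(-11.5))² + (10−2)² = 90.25 + 64 = 154.25
d²(p, Ursa) = (-2−15)² + (10−(-4.5))² = 289 + 210.25 = 499.25
The smallest is to Kappa, so p lies in the Voronoi region of Kappa.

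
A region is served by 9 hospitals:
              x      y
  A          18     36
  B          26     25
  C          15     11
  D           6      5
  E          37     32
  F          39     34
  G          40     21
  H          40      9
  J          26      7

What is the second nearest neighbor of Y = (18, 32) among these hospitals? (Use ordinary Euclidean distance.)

Since √ is increasing, it suffices to compare squared distances:
|YA|² = 0 + 16 = 16
|YB|² = 64 + 49 = 113
|YC|² = 9 + 441 = 450
|YD|² = 144 + 729 = 873
|YE|² = 361 + 0 = 361
|YF|² = 441 + 4 = 445
|YG|² = 484 + 121 = 605
|YH|² = 484 + 529 = 1013
|YJ|² = 64 + 625 = 689
Sorted ascending: A, B, E, … — the second-nearest is B.

B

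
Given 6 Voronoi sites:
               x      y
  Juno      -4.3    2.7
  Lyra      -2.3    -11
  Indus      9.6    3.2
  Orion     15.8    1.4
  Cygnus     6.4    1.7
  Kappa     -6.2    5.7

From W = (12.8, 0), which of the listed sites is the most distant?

Kappa

Squared Euclidean distances:
d²(W, Juno) = (12.8−(-4.3))² + (0−2.7)² = 292.41 + 7.29 = 299.7
d²(W, Lyra) = (12.8−(-2.3))² + (0−(-11))² = 228.01 + 121 = 349.01
d²(W, Indus) = (12.8−9.6)² + (0−3.2)² = 10.24 + 10.24 = 20.48
d²(W, Orion) = (12.8−15.8)² + (0−1.4)² = 9 + 1.96 = 10.96
d²(W, Cygnus) = (12.8−6.4)² + (0−1.7)² = 40.96 + 2.89 = 43.85
d²(W, Kappa) = (12.8−(-6.2))² + (0−5.7)² = 361 + 32.49 = 393.49
The largest is to Kappa.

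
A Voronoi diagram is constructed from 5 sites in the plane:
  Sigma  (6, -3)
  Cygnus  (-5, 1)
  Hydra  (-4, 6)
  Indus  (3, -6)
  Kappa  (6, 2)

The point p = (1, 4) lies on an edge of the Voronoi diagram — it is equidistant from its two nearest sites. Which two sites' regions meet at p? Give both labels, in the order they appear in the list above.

Squared distances from p to each site:
d²(p, Sigma) = (1−6)² + (4−(-3))² = 25 + 49 = 74
d²(p, Cygnus) = (1−(-5))² + (4−1)² = 36 + 9 = 45
d²(p, Hydra) = (1−(-4))² + (4−6)² = 25 + 4 = 29
d²(p, Indus) = (1−3)² + (4−(-6))² = 4 + 100 = 104
d²(p, Kappa) = (1−6)² + (4−2)² = 25 + 4 = 29
p is equidistant from Hydra and Kappa (both at squared distance 29), and every other site is strictly farther — so p lies on the Hydra–Kappa Voronoi edge.

Hydra and Kappa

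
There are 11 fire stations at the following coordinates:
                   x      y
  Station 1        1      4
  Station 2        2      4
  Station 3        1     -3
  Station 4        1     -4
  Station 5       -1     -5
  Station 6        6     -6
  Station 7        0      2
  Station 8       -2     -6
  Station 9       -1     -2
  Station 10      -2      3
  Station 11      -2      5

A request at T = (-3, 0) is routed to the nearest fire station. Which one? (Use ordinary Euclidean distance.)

Since √ is increasing, it suffices to compare squared distances:
d²(T, Station 1) = (-3−1)² + (0−4)² = 16 + 16 = 32
d²(T, Station 2) = (-3−2)² + (0−4)² = 25 + 16 = 41
d²(T, Station 3) = (-3−1)² + (0−(-3))² = 16 + 9 = 25
d²(T, Station 4) = (-3−1)² + (0−(-4))² = 16 + 16 = 32
d²(T, Station 5) = (-3−(-1))² + (0−(-5))² = 4 + 25 = 29
d²(T, Station 6) = (-3−6)² + (0−(-6))² = 81 + 36 = 117
d²(T, Station 7) = (-3−0)² + (0−2)² = 9 + 4 = 13
d²(T, Station 8) = (-3−(-2))² + (0−(-6))² = 1 + 36 = 37
d²(T, Station 9) = (-3−(-1))² + (0−(-2))² = 4 + 4 = 8
d²(T, Station 10) = (-3−(-2))² + (0−3)² = 1 + 9 = 10
d²(T, Station 11) = (-3−(-2))² + (0−5)² = 1 + 25 = 26
The smallest is to Station 9, so T lies in the Voronoi region of Station 9.

Station 9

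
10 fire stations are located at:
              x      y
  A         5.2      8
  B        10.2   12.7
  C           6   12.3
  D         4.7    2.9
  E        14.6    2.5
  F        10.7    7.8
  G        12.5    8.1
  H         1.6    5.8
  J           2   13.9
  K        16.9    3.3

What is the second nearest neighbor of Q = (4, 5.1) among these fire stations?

H

Squared Euclidean distances:
|QA|² = (4−5.2)² + (5.1−8)² = 1.44 + 8.41 = 9.85
|QB|² = (4−10.2)² + (5.1−12.7)² = 38.44 + 57.76 = 96.2
|QC|² = (4−6)² + (5.1−12.3)² = 4 + 51.84 = 55.84
|QD|² = (4−4.7)² + (5.1−2.9)² = 0.49 + 4.84 = 5.33
|QE|² = (4−14.6)² + (5.1−2.5)² = 112.36 + 6.76 = 119.12
|QF|² = (4−10.7)² + (5.1−7.8)² = 44.89 + 7.29 = 52.18
|QG|² = (4−12.5)² + (5.1−8.1)² = 72.25 + 9 = 81.25
|QH|² = (4−1.6)² + (5.1−5.8)² = 5.76 + 0.49 = 6.25
|QJ|² = (4−2)² + (5.1−13.9)² = 4 + 77.44 = 81.44
|QK|² = (4−16.9)² + (5.1−3.3)² = 166.41 + 3.24 = 169.65
Sorted ascending: D, H, A, … — the second-nearest is H.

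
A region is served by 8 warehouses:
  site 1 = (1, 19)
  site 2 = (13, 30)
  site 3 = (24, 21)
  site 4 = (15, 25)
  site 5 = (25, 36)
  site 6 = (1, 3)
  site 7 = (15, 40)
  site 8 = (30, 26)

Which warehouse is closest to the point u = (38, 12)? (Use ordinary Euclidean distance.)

site 8

Compare squared distances (the ordering matches that of the actual distances):
d²(u, site 1) = (38−1)² + (12−19)² = 1369 + 49 = 1418
d²(u, site 2) = (38−13)² + (12−30)² = 625 + 324 = 949
d²(u, site 3) = (38−24)² + (12−21)² = 196 + 81 = 277
d²(u, site 4) = (38−15)² + (12−25)² = 529 + 169 = 698
d²(u, site 5) = (38−25)² + (12−36)² = 169 + 576 = 745
d²(u, site 6) = (38−1)² + (12−3)² = 1369 + 81 = 1450
d²(u, site 7) = (38−15)² + (12−40)² = 529 + 784 = 1313
d²(u, site 8) = (38−30)² + (12−26)² = 64 + 196 = 260
The smallest is to site 8, so u lies in the Voronoi region of site 8.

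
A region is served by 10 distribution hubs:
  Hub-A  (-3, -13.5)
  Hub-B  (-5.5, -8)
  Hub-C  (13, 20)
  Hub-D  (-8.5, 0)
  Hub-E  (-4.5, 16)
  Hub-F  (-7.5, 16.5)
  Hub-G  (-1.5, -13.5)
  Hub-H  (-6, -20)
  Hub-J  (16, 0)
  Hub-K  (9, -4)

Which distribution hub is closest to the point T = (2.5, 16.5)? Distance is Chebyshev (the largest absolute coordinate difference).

Hub-E

d(T, Hub-A) = max(5.5, 30) = 30
d(T, Hub-B) = max(8, 24.5) = 24.5
d(T, Hub-C) = max(10.5, 3.5) = 10.5
d(T, Hub-D) = max(11, 16.5) = 16.5
d(T, Hub-E) = max(7, 0.5) = 7
d(T, Hub-F) = max(10, 0) = 10
d(T, Hub-G) = max(4, 30) = 30
d(T, Hub-H) = max(8.5, 36.5) = 36.5
d(T, Hub-J) = max(13.5, 16.5) = 16.5
d(T, Hub-K) = max(6.5, 20.5) = 20.5
Minimum is at Hub-E.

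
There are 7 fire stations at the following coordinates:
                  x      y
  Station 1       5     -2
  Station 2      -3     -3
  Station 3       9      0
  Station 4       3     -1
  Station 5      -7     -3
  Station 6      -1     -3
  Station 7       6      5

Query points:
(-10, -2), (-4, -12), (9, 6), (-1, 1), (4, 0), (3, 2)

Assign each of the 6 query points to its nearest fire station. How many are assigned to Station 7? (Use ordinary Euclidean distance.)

1

(-10, -2) — d² to each: Station 1:225, Station 2:50, Station 3:365, Station 4:170, Station 5:10, Station 6:82, Station 7:305 → nearest is Station 5
(-4, -12) — d² to each: Station 1:181, Station 2:82, Station 3:313, Station 4:170, Station 5:90, Station 6:90, Station 7:389 → nearest is Station 2
(9, 6) — d² to each: Station 1:80, Station 2:225, Station 3:36, Station 4:85, Station 5:337, Station 6:181, Station 7:10 → nearest is Station 7
(-1, 1) — d² to each: Station 1:45, Station 2:20, Station 3:101, Station 4:20, Station 5:52, Station 6:16, Station 7:65 → nearest is Station 6
(4, 0) — d² to each: Station 1:5, Station 2:58, Station 3:25, Station 4:2, Station 5:130, Station 6:34, Station 7:29 → nearest is Station 4
(3, 2) — d² to each: Station 1:20, Station 2:61, Station 3:40, Station 4:9, Station 5:125, Station 6:41, Station 7:18 → nearest is Station 4
1 of the 6 points has Station 7 as nearest.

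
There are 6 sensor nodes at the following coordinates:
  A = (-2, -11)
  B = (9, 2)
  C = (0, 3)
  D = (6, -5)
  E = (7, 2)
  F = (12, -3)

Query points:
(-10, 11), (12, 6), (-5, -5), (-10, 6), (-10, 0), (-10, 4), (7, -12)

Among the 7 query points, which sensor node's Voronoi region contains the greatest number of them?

(-10, 11) — d² to each: A:548, B:442, C:164, D:512, E:370, F:680 → nearest is C
(12, 6) — d² to each: A:485, B:25, C:153, D:157, E:41, F:81 → nearest is B
(-5, -5) — d² to each: A:45, B:245, C:89, D:121, E:193, F:293 → nearest is A
(-10, 6) — d² to each: A:353, B:377, C:109, D:377, E:305, F:565 → nearest is C
(-10, 0) — d² to each: A:185, B:365, C:109, D:281, E:293, F:493 → nearest is C
(-10, 4) — d² to each: A:289, B:365, C:101, D:337, E:293, F:533 → nearest is C
(7, -12) — d² to each: A:82, B:200, C:274, D:50, E:196, F:106 → nearest is D
Tally — A:1, B:1, C:4, D:1. C captures the most (4).

C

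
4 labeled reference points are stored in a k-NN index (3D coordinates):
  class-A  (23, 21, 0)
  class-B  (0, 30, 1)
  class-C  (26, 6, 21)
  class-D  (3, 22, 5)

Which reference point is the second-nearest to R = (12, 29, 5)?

class-B

Compare squared distances (the ordering matches that of the actual distances):
d²(R, class-A) = (12−23)² + (29−21)² + (5−0)² = 121 + 64 + 25 = 210
d²(R, class-B) = (12−0)² + (29−30)² + (5−1)² = 144 + 1 + 16 = 161
d²(R, class-C) = (12−26)² + (29−6)² + (5−21)² = 196 + 529 + 256 = 981
d²(R, class-D) = (12−3)² + (29−22)² + (5−5)² = 81 + 49 + 0 = 130
Sorted ascending: class-D, class-B, class-A, … — the second-nearest is class-B.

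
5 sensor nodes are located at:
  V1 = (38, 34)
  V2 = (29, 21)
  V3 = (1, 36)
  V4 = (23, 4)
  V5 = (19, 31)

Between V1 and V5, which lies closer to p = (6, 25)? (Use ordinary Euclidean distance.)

Compare squared distances:
|pV1|² = (6−38)² + (25−34)² = 1024 + 81 = 1105
|pV5|² = (6−19)² + (25−31)² = 169 + 36 = 205
1105 > 205, so V5 is closer.

V5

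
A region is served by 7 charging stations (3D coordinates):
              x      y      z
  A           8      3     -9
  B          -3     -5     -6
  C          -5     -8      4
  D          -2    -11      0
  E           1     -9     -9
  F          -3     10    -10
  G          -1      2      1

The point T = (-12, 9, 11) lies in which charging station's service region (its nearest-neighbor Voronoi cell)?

G

Compare squared distances (the ordering matches that of the actual distances):
|TA|² = (-12−8)² + (9−3)² + (11−(-9))² = 400 + 36 + 400 = 836
|TB|² = (-12−(-3))² + (9−(-5))² + (11−(-6))² = 81 + 196 + 289 = 566
|TC|² = (-12−(-5))² + (9−(-8))² + (11−4)² = 49 + 289 + 49 = 387
|TD|² = (-12−(-2))² + (9−(-11))² + (11−0)² = 100 + 400 + 121 = 621
|TE|² = (-12−1)² + (9−(-9))² + (11−(-9))² = 169 + 324 + 400 = 893
|TF|² = (-12−(-3))² + (9−10)² + (11−(-10))² = 81 + 1 + 441 = 523
|TG|² = (-12−(-1))² + (9−2)² + (11−1)² = 121 + 49 + 100 = 270
The smallest is to G, so T lies in the Voronoi region of G.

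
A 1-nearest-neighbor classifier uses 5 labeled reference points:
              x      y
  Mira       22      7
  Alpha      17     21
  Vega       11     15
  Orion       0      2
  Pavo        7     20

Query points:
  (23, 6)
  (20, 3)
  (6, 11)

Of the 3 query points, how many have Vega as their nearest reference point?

1

(23, 6) — d² to each: Mira:2, Alpha:261, Vega:225, Orion:545, Pavo:452 → nearest is Mira
(20, 3) — d² to each: Mira:20, Alpha:333, Vega:225, Orion:401, Pavo:458 → nearest is Mira
(6, 11) — d² to each: Mira:272, Alpha:221, Vega:41, Orion:117, Pavo:82 → nearest is Vega
1 of the 3 points has Vega as nearest.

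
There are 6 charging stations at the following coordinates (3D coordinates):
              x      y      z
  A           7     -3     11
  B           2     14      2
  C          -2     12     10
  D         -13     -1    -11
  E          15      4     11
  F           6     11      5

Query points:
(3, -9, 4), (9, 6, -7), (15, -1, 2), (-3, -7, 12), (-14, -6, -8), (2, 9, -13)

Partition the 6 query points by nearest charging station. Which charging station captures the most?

A

(3, -9, 4) — d² to each: A:101, B:534, C:502, D:545, E:362, F:410 → nearest is A
(9, 6, -7) — d² to each: A:409, B:194, C:446, D:549, E:364, F:178 → nearest is F
(15, -1, 2) — d² to each: A:149, B:394, C:522, D:953, E:106, F:234 → nearest is E
(-3, -7, 12) — d² to each: A:117, B:566, C:366, D:665, E:446, F:454 → nearest is A
(-14, -6, -8) — d² to each: A:811, B:756, C:792, D:35, E:1302, F:858 → nearest is D
(2, 9, -13) — d² to each: A:745, B:250, C:554, D:329, E:770, F:344 → nearest is B
Tally — A:2, B:1, D:1, E:1, F:1. A captures the most (2).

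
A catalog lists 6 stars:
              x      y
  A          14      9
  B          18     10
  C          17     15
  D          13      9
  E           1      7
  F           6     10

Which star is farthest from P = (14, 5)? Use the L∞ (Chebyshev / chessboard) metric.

d(P,A) = max(0, 4) = 4
d(P,B) = max(4, 5) = 5
d(P,C) = max(3, 10) = 10
d(P,D) = max(1, 4) = 4
d(P,E) = max(13, 2) = 13
d(P,F) = max(8, 5) = 8
The largest is to E.

E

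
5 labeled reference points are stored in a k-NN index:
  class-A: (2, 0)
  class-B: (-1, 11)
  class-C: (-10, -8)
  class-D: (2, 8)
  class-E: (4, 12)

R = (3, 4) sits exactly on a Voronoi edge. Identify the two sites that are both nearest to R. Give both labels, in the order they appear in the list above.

class-A and class-D

Squared distances from R to each site:
d²(R, class-A) = (3−2)² + (4−0)² = 1 + 16 = 17
d²(R, class-B) = (3−(-1))² + (4−11)² = 16 + 49 = 65
d²(R, class-C) = (3−(-10))² + (4−(-8))² = 169 + 144 = 313
d²(R, class-D) = (3−2)² + (4−8)² = 1 + 16 = 17
d²(R, class-E) = (3−4)² + (4−12)² = 1 + 64 = 65
R is equidistant from class-A and class-D (both at squared distance 17), and every other site is strictly farther — so R lies on the class-A–class-D Voronoi edge.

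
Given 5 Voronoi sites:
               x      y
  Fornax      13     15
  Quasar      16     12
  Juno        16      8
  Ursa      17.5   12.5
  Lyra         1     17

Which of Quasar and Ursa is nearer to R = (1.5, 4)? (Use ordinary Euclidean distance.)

Compare squared distances:
d²(R, Quasar) = (1.5−16)² + (4−12)² = 210.25 + 64 = 274.25
d²(R, Ursa) = (1.5−17.5)² + (4−12.5)² = 256 + 72.25 = 328.25
274.25 < 328.25, so Quasar is closer.

Quasar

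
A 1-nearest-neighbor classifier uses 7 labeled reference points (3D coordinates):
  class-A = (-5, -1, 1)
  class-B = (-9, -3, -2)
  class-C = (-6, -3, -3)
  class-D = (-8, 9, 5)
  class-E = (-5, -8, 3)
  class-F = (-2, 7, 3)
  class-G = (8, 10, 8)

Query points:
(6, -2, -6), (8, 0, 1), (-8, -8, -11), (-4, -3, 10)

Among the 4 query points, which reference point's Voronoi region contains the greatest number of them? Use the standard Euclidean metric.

(6, -2, -6) — d² to each: class-A:171, class-B:242, class-C:154, class-D:438, class-E:238, class-F:226, class-G:344 → nearest is class-C
(8, 0, 1) — d² to each: class-A:170, class-B:307, class-C:221, class-D:353, class-E:237, class-F:153, class-G:149 → nearest is class-G
(-8, -8, -11) — d² to each: class-A:202, class-B:107, class-C:93, class-D:545, class-E:205, class-F:457, class-G:941 → nearest is class-C
(-4, -3, 10) — d² to each: class-A:86, class-B:169, class-C:173, class-D:185, class-E:75, class-F:153, class-G:317 → nearest is class-E
Tally — class-C:2, class-E:1, class-G:1. class-C captures the most (2).

class-C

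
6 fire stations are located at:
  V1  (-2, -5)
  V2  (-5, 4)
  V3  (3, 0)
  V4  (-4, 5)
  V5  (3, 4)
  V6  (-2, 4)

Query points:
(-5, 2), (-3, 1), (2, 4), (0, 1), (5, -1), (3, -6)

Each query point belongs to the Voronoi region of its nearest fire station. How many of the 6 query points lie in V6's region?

1

(-5, 2) — d² to each: V1:58, V2:4, V3:68, V4:10, V5:68, V6:13 → nearest is V2
(-3, 1) — d² to each: V1:37, V2:13, V3:37, V4:17, V5:45, V6:10 → nearest is V6
(2, 4) — d² to each: V1:97, V2:49, V3:17, V4:37, V5:1, V6:16 → nearest is V5
(0, 1) — d² to each: V1:40, V2:34, V3:10, V4:32, V5:18, V6:13 → nearest is V3
(5, -1) — d² to each: V1:65, V2:125, V3:5, V4:117, V5:29, V6:74 → nearest is V3
(3, -6) — d² to each: V1:26, V2:164, V3:36, V4:170, V5:100, V6:125 → nearest is V1
1 of the 6 points has V6 as nearest.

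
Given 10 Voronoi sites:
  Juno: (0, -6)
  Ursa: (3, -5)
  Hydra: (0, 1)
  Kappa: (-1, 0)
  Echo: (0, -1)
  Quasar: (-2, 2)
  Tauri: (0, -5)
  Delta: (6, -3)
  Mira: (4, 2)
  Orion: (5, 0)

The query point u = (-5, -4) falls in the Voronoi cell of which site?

Squared Euclidean distances:
d²(u, Juno) = 25 + 4 = 29
d²(u, Ursa) = 64 + 1 = 65
d²(u, Hydra) = 25 + 25 = 50
d²(u, Kappa) = 16 + 16 = 32
d²(u, Echo) = 25 + 9 = 34
d²(u, Quasar) = 9 + 36 = 45
d²(u, Tauri) = 25 + 1 = 26
d²(u, Delta) = 121 + 1 = 122
d²(u, Mira) = 81 + 36 = 117
d²(u, Orion) = 100 + 16 = 116
The smallest is to Tauri, so u lies in the Voronoi region of Tauri.

Tauri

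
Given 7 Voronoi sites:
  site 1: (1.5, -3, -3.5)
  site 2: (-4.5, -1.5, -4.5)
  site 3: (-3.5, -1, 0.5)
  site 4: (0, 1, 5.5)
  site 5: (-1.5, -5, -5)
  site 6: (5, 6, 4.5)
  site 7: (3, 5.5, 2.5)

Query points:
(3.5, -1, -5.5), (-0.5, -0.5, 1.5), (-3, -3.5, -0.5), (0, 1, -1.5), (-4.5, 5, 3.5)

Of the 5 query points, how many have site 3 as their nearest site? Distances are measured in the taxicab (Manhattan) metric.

2

(3.5, -1, -5.5) — d to each: site 1:6, site 2:9.5, site 3:13, site 4:16.5, site 5:9.5, site 6:18.5, site 7:15 → nearest is site 1
(-0.5, -0.5, 1.5) — d to each: site 1:9.5, site 2:11, site 3:4.5, site 4:6, site 5:12, site 6:15, site 7:10.5 → nearest is site 3
(-3, -3.5, -0.5) — d to each: site 1:8, site 2:7.5, site 3:4, site 4:13.5, site 5:7.5, site 6:22.5, site 7:18 → nearest is site 3
(0, 1, -1.5) — d to each: site 1:7.5, site 2:10, site 3:7.5, site 4:7, site 5:11, site 6:16, site 7:11.5 → nearest is site 4
(-4.5, 5, 3.5) — d to each: site 1:21, site 2:14.5, site 3:10, site 4:10.5, site 5:21.5, site 6:11.5, site 7:9 → nearest is site 7
2 of the 5 points have site 3 as nearest.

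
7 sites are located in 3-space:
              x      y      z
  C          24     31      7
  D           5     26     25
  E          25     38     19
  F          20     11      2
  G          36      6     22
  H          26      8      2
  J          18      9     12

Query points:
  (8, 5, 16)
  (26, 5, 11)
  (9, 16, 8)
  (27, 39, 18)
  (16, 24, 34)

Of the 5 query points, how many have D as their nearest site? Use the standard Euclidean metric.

(8, 5, 16) — d² to each: C:1013, D:531, E:1387, F:376, G:821, H:529, J:132 → nearest is J
(26, 5, 11) — d² to each: C:696, D:1078, E:1154, F:153, G:222, H:90, J:81 → nearest is J
(9, 16, 8) — d² to each: C:451, D:405, E:861, F:182, G:1025, H:389, J:146 → nearest is J
(27, 39, 18) — d² to each: C:194, D:702, E:6, F:1089, G:1186, H:1218, J:1017 → nearest is E
(16, 24, 34) — d² to each: C:842, D:206, E:502, F:1209, G:868, H:1380, J:713 → nearest is D
1 of the 5 points has D as nearest.

1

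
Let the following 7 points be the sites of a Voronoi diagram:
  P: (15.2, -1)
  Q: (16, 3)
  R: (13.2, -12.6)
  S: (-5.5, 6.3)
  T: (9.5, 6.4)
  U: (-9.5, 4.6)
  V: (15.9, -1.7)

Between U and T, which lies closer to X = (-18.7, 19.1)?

Compare squared distances:
|XU|² = (-18.7−(-9.5))² + (19.1−4.6)² = 84.64 + 210.25 = 294.89
|XT|² = (-18.7−9.5)² + (19.1−6.4)² = 795.24 + 161.29 = 956.53
294.89 < 956.53, so U is closer.

U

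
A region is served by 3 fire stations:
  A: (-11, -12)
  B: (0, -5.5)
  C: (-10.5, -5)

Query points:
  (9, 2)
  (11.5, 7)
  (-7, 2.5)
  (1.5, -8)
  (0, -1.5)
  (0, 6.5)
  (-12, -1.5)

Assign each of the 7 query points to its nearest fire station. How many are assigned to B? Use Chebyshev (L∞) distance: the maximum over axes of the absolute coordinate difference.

(9, 2) — d to each: A:20, B:9, C:19.5 → nearest is B
(11.5, 7) — d to each: A:22.5, B:12.5, C:22 → nearest is B
(-7, 2.5) — d to each: A:14.5, B:8, C:7.5 → nearest is C
(1.5, -8) — d to each: A:12.5, B:2.5, C:12 → nearest is B
(0, -1.5) — d to each: A:11, B:4, C:10.5 → nearest is B
(0, 6.5) — d to each: A:18.5, B:12, C:11.5 → nearest is C
(-12, -1.5) — d to each: A:10.5, B:12, C:3.5 → nearest is C
4 of the 7 points have B as nearest.

4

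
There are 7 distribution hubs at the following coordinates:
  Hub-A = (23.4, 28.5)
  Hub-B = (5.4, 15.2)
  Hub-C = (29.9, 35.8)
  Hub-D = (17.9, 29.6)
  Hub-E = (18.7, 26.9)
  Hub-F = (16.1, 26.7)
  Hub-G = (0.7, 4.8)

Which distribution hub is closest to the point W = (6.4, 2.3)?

Hub-G

Compare squared distances (the ordering matches that of the actual distances):
d²(W, Hub-A) = (6.4−23.4)² + (2.3−28.5)² = 289 + 686.44 = 975.44
d²(W, Hub-B) = (6.4−5.4)² + (2.3−15.2)² = 1 + 166.41 = 167.41
d²(W, Hub-C) = (6.4−29.9)² + (2.3−35.8)² = 552.25 + 1122.25 = 1674.5
d²(W, Hub-D) = (6.4−17.9)² + (2.3−29.6)² = 132.25 + 745.29 = 877.54
d²(W, Hub-E) = (6.4−18.7)² + (2.3−26.9)² = 151.29 + 605.16 = 756.45
d²(W, Hub-F) = (6.4−16.1)² + (2.3−26.7)² = 94.09 + 595.36 = 689.45
d²(W, Hub-G) = (6.4−0.7)² + (2.3−4.8)² = 32.49 + 6.25 = 38.74
Minimum is at Hub-G.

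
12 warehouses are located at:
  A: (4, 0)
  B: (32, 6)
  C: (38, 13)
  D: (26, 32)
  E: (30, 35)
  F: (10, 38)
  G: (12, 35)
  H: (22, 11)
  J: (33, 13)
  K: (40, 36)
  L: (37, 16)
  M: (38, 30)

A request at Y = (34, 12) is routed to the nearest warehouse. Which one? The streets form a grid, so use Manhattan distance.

d(Y,A) = 30 + 12 = 42
d(Y,B) = 2 + 6 = 8
d(Y,C) = 4 + 1 = 5
d(Y,D) = 8 + 20 = 28
d(Y,E) = 4 + 23 = 27
d(Y,F) = 24 + 26 = 50
d(Y,G) = 22 + 23 = 45
d(Y,H) = 12 + 1 = 13
d(Y,J) = 1 + 1 = 2
d(Y,K) = 6 + 24 = 30
d(Y,L) = 3 + 4 = 7
d(Y,M) = 4 + 18 = 22
The smallest is to J, so Y lies in the Voronoi region of J.

J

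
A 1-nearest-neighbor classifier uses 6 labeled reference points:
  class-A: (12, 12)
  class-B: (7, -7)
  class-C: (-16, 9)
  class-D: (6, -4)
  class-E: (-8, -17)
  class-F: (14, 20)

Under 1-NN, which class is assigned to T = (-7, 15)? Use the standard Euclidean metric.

Since √ is increasing, it suffices to compare squared distances:
d²(T, class-A) = (-7−12)² + (15−12)² = 361 + 9 = 370
d²(T, class-B) = (-7−7)² + (15−(-7))² = 196 + 484 = 680
d²(T, class-C) = (-7−(-16))² + (15−9)² = 81 + 36 = 117
d²(T, class-D) = (-7−6)² + (15−(-4))² = 169 + 361 = 530
d²(T, class-E) = (-7−(-8))² + (15−(-17))² = 1 + 1024 = 1025
d²(T, class-F) = (-7−14)² + (15−20)² = 441 + 25 = 466
Minimum is at class-C.

class-C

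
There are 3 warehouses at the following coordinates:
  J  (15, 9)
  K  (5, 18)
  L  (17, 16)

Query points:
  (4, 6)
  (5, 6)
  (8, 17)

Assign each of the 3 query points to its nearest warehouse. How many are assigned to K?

(4, 6) — d² to each: J:130, K:145, L:269 → nearest is J
(5, 6) — d² to each: J:109, K:144, L:244 → nearest is J
(8, 17) — d² to each: J:113, K:10, L:82 → nearest is K
1 of the 3 points has K as nearest.

1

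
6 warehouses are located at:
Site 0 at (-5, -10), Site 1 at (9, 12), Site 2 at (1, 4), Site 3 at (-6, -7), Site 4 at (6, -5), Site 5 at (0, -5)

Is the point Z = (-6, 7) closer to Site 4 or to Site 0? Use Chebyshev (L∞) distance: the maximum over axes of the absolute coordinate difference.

d(Z, Site 4) = max(12, 12) = 12
d(Z, Site 0) = max(1, 17) = 17
12 < 17, so Site 4 is closer.

Site 4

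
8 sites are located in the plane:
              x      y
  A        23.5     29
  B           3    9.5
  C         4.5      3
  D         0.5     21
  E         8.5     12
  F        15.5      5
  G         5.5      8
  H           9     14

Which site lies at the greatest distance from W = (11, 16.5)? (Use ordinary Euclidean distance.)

A

Compare squared distances (the ordering matches that of the actual distances):
|WA|² = (11−23.5)² + (16.5−29)² = 156.25 + 156.25 = 312.5
|WB|² = (11−3)² + (16.5−9.5)² = 64 + 49 = 113
|WC|² = (11−4.5)² + (16.5−3)² = 42.25 + 182.25 = 224.5
|WD|² = (11−0.5)² + (16.5−21)² = 110.25 + 20.25 = 130.5
|WE|² = (11−8.5)² + (16.5−12)² = 6.25 + 20.25 = 26.5
|WF|² = (11−15.5)² + (16.5−5)² = 20.25 + 132.25 = 152.5
|WG|² = (11−5.5)² + (16.5−8)² = 30.25 + 72.25 = 102.5
|WH|² = (11−9)² + (16.5−14)² = 4 + 6.25 = 10.25
The largest is to A.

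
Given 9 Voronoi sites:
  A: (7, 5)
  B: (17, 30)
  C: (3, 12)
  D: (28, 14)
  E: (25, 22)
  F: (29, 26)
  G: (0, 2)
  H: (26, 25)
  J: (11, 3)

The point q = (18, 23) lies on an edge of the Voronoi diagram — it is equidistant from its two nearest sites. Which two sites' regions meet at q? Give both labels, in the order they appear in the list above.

B and E

Squared distances from q to each site:
|qA|² = 121 + 324 = 445
|qB|² = 1 + 49 = 50
|qC|² = 225 + 121 = 346
|qD|² = 100 + 81 = 181
|qE|² = 49 + 1 = 50
|qF|² = 121 + 9 = 130
|qG|² = 324 + 441 = 765
|qH|² = 64 + 4 = 68
|qJ|² = 49 + 400 = 449
q is equidistant from B and E (both at squared distance 50), and every other site is strictly farther — so q lies on the B–E Voronoi edge.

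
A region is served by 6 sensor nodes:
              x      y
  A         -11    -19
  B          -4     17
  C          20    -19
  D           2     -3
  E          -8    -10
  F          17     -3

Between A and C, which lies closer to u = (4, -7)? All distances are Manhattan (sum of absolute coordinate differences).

A

d(u,A) = |4−(-11)| + |-7−(-19)| = 15 + 12 = 27
d(u,C) = |4−20| + |-7−(-19)| = 16 + 12 = 28
27 < 28, so A is closer.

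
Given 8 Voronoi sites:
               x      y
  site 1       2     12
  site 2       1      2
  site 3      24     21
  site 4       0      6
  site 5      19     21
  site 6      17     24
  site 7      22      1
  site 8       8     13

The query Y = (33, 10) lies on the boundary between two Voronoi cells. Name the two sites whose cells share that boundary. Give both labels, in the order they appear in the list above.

Squared distances from Y to each site:
d²(Y, site 1) = (33−2)² + (10−12)² = 961 + 4 = 965
d²(Y, site 2) = (33−1)² + (10−2)² = 1024 + 64 = 1088
d²(Y, site 3) = (33−24)² + (10−21)² = 81 + 121 = 202
d²(Y, site 4) = (33−0)² + (10−6)² = 1089 + 16 = 1105
d²(Y, site 5) = (33−19)² + (10−21)² = 196 + 121 = 317
d²(Y, site 6) = (33−17)² + (10−24)² = 256 + 196 = 452
d²(Y, site 7) = (33−22)² + (10−1)² = 121 + 81 = 202
d²(Y, site 8) = (33−8)² + (10−13)² = 625 + 9 = 634
Y is equidistant from site 3 and site 7 (both at squared distance 202), and every other site is strictly farther — so Y lies on the site 3–site 7 Voronoi edge.

site 3 and site 7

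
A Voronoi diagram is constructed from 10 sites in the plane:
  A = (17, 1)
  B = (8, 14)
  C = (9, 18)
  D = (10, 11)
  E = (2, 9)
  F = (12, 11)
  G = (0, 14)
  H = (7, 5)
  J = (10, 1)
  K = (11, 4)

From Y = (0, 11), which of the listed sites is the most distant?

Squared Euclidean distances:
|YA|² = (0−17)² + (11−1)² = 289 + 100 = 389
|YB|² = (0−8)² + (11−14)² = 64 + 9 = 73
|YC|² = (0−9)² + (11−18)² = 81 + 49 = 130
|YD|² = (0−10)² + (11−11)² = 100 + 0 = 100
|YE|² = (0−2)² + (11−9)² = 4 + 4 = 8
|YF|² = (0−12)² + (11−11)² = 144 + 0 = 144
|YG|² = (0−0)² + (11−14)² = 0 + 9 = 9
|YH|² = (0−7)² + (11−5)² = 49 + 36 = 85
|YJ|² = (0−10)² + (11−1)² = 100 + 100 = 200
|YK|² = (0−11)² + (11−4)² = 121 + 49 = 170
The largest is to A.

A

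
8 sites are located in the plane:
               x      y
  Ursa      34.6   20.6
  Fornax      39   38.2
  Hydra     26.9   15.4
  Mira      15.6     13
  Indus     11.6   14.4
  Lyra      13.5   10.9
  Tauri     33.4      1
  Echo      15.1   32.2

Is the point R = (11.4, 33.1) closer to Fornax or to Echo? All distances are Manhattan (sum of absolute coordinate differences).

d(R, Fornax) = |11.4−39| + |33.1−38.2| = 27.6 + 5.1 = 32.7
d(R, Echo) = |11.4−15.1| + |33.1−32.2| = 3.7 + 0.9 = 4.6
32.7 > 4.6, so Echo is closer.

Echo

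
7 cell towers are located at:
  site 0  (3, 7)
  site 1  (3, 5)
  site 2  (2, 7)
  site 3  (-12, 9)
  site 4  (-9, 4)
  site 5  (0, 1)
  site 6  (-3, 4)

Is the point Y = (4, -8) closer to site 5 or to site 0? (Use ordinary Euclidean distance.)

Compare squared distances:
d²(Y, site 5) = (4−0)² + (-8−1)² = 16 + 81 = 97
d²(Y, site 0) = (4−3)² + (-8−7)² = 1 + 225 = 226
97 < 226, so site 5 is closer.

site 5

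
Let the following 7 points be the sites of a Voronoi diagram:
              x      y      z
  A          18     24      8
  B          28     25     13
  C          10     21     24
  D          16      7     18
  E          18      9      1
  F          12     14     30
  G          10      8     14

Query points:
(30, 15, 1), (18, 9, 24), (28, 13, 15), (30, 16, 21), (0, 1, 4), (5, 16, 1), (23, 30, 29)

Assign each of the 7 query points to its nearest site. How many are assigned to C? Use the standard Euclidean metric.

(30, 15, 1) — d² to each: A:274, B:248, C:965, D:549, E:180, F:1166, G:618 → nearest is E
(18, 9, 24) — d² to each: A:481, B:477, C:208, D:44, E:529, F:97, G:165 → nearest is D
(28, 13, 15) — d² to each: A:270, B:148, C:469, D:189, E:312, F:482, G:350 → nearest is B
(30, 16, 21) — d² to each: A:377, B:149, C:434, D:286, E:593, F:409, G:513 → nearest is B
(0, 1, 4) — d² to each: A:869, B:1441, C:900, D:488, E:397, F:989, G:249 → nearest is G
(5, 16, 1) — d² to each: A:282, B:754, C:579, D:491, E:218, F:894, G:258 → nearest is E
(23, 30, 29) — d² to each: A:502, B:306, C:275, D:699, E:1250, F:378, G:878 → nearest is C
1 of the 7 points has C as nearest.

1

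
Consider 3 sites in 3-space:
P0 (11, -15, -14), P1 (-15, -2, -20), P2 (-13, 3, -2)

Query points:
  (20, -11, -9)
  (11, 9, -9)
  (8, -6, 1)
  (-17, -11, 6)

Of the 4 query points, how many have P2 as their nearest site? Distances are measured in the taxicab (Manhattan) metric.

1

(20, -11, -9) — d to each: P0:18, P1:55, P2:54 → nearest is P0
(11, 9, -9) — d to each: P0:29, P1:48, P2:37 → nearest is P0
(8, -6, 1) — d to each: P0:27, P1:48, P2:33 → nearest is P0
(-17, -11, 6) — d to each: P0:52, P1:37, P2:26 → nearest is P2
1 of the 4 points has P2 as nearest.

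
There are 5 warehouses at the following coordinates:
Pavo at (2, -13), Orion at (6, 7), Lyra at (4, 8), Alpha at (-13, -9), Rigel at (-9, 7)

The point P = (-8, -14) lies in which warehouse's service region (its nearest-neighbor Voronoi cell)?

Alpha

Since √ is increasing, it suffices to compare squared distances:
d²(P, Pavo) = (-8−2)² + (-14−(-13))² = 100 + 1 = 101
d²(P, Orion) = (-8−6)² + (-14−7)² = 196 + 441 = 637
d²(P, Lyra) = (-8−4)² + (-14−8)² = 144 + 484 = 628
d²(P, Alpha) = (-8−(-13))² + (-14−(-9))² = 25 + 25 = 50
d²(P, Rigel) = (-8−(-9))² + (-14−7)² = 1 + 441 = 442
Minimum is at Alpha.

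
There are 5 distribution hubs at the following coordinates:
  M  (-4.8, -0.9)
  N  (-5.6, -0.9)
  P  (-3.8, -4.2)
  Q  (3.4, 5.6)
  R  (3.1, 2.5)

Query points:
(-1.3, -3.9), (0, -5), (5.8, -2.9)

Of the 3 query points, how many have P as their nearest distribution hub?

2

(-1.3, -3.9) — d² to each: M:21.25, N:27.49, P:6.34, Q:112.34, R:60.32 → nearest is P
(0, -5) — d² to each: M:39.85, N:48.17, P:15.08, Q:123.92, R:65.86 → nearest is P
(5.8, -2.9) — d² to each: M:116.36, N:133.96, P:93.85, Q:78.01, R:36.45 → nearest is R
2 of the 3 points have P as nearest.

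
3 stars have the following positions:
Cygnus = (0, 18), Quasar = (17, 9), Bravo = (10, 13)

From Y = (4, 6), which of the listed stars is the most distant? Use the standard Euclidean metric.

Compare squared distances (the ordering matches that of the actual distances):
d²(Y, Cygnus) = (4−0)² + (6−18)² = 16 + 144 = 160
d²(Y, Quasar) = (4−17)² + (6−9)² = 169 + 9 = 178
d²(Y, Bravo) = (4−10)² + (6−13)² = 36 + 49 = 85
The largest is to Quasar.

Quasar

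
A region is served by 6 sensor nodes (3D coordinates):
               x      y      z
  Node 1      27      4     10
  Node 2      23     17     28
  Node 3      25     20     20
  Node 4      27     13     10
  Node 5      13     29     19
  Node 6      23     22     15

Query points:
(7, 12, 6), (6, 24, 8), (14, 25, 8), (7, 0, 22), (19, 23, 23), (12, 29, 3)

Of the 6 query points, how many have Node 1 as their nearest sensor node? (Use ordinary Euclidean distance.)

1

(7, 12, 6) — d² to each: Node 1:480, Node 2:765, Node 3:584, Node 4:417, Node 5:494, Node 6:437 → nearest is Node 4
(6, 24, 8) — d² to each: Node 1:845, Node 2:738, Node 3:521, Node 4:566, Node 5:195, Node 6:342 → nearest is Node 5
(14, 25, 8) — d² to each: Node 1:614, Node 2:545, Node 3:290, Node 4:317, Node 5:138, Node 6:139 → nearest is Node 5
(7, 0, 22) — d² to each: Node 1:560, Node 2:581, Node 3:728, Node 4:713, Node 5:886, Node 6:789 → nearest is Node 1
(19, 23, 23) — d² to each: Node 1:594, Node 2:77, Node 3:54, Node 4:333, Node 5:88, Node 6:81 → nearest is Node 3
(12, 29, 3) — d² to each: Node 1:899, Node 2:890, Node 3:539, Node 4:530, Node 5:257, Node 6:314 → nearest is Node 5
1 of the 6 points has Node 1 as nearest.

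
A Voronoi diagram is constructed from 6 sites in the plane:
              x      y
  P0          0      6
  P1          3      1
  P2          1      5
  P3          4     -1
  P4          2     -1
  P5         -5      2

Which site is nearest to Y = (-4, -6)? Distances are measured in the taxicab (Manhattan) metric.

d(Y,P0) = |-4−0| + |-6−6| = 4 + 12 = 16
d(Y,P1) = |-4−3| + |-6−1| = 7 + 7 = 14
d(Y,P2) = |-4−1| + |-6−5| = 5 + 11 = 16
d(Y,P3) = |-4−4| + |-6−(-1)| = 8 + 5 = 13
d(Y,P4) = |-4−2| + |-6−(-1)| = 6 + 5 = 11
d(Y,P5) = |-4−(-5)| + |-6−2| = 1 + 8 = 9
Minimum is at P5.

P5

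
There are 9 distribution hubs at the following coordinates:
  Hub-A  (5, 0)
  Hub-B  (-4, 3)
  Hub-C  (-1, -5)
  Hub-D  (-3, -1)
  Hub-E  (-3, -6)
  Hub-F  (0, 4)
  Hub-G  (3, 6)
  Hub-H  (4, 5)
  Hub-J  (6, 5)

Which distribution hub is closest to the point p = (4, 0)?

Hub-A

Squared Euclidean distances:
d²(p, Hub-A) = 1 + 0 = 1
d²(p, Hub-B) = 64 + 9 = 73
d²(p, Hub-C) = 25 + 25 = 50
d²(p, Hub-D) = 49 + 1 = 50
d²(p, Hub-E) = 49 + 36 = 85
d²(p, Hub-F) = 16 + 16 = 32
d²(p, Hub-G) = 1 + 36 = 37
d²(p, Hub-H) = 0 + 25 = 25
d²(p, Hub-J) = 4 + 25 = 29
Hub-A is nearest.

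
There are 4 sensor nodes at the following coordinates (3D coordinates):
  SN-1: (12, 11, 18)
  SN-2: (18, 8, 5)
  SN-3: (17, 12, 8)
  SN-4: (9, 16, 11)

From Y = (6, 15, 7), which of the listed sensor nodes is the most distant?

Compare squared distances (the ordering matches that of the actual distances):
d²(Y, SN-1) = (6−12)² + (15−11)² + (7−18)² = 36 + 16 + 121 = 173
d²(Y, SN-2) = (6−18)² + (15−8)² + (7−5)² = 144 + 49 + 4 = 197
d²(Y, SN-3) = (6−17)² + (15−12)² + (7−8)² = 121 + 9 + 1 = 131
d²(Y, SN-4) = (6−9)² + (15−16)² + (7−11)² = 9 + 1 + 16 = 26
The largest is to SN-2.

SN-2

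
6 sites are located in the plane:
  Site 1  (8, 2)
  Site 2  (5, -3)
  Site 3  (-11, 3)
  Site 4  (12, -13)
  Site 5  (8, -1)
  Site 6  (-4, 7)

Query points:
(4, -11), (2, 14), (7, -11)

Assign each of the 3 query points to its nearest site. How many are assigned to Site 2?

1

(4, -11) — d² to each: Site 1:185, Site 2:65, Site 3:421, Site 4:68, Site 5:116, Site 6:388 → nearest is Site 2
(2, 14) — d² to each: Site 1:180, Site 2:298, Site 3:290, Site 4:829, Site 5:261, Site 6:85 → nearest is Site 6
(7, -11) — d² to each: Site 1:170, Site 2:68, Site 3:520, Site 4:29, Site 5:101, Site 6:445 → nearest is Site 4
1 of the 3 points has Site 2 as nearest.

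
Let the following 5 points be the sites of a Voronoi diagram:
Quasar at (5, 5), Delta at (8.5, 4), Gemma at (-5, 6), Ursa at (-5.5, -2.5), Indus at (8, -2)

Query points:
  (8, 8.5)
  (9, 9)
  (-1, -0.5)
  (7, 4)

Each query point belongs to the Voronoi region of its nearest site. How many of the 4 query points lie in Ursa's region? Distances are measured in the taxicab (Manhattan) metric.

1

(8, 8.5) — d to each: Quasar:6.5, Delta:5, Gemma:15.5, Ursa:24.5, Indus:10.5 → nearest is Delta
(9, 9) — d to each: Quasar:8, Delta:5.5, Gemma:17, Ursa:26, Indus:12 → nearest is Delta
(-1, -0.5) — d to each: Quasar:11.5, Delta:14, Gemma:10.5, Ursa:6.5, Indus:10.5 → nearest is Ursa
(7, 4) — d to each: Quasar:3, Delta:1.5, Gemma:14, Ursa:19, Indus:7 → nearest is Delta
1 of the 4 points has Ursa as nearest.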